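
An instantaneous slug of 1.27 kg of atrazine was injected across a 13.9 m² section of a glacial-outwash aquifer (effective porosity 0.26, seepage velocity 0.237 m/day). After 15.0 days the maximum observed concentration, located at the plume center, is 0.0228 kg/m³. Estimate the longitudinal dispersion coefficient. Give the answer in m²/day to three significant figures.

At the plume center C_max = M/(n_e·A·√(4πDt)), so D = M²/(4πt·(n_e·A·C_max)²).
n_e·A·C_max = 0.26 × 13.9 × 0.0228 = 0.08240 kg/m.
D = 1.27²/(4π × 15.0 × 0.08240²) = 1.26 m²/day.

1.26 m²/day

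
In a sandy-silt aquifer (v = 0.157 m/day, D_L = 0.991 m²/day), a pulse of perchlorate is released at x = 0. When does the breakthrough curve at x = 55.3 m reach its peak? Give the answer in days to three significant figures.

314 days

For the 1D instantaneous-source solution, setting ∂C/∂t = 0 at fixed x gives v²t² + 2Dt − x² = 0, so t = (√(D² + v²x²) − D)/v².
√(D² + v²x²) = √(0.991² + 0.157² × 55.3²) = 8.738; v² = 0.024649.
t = (8.738 − 0.991)/0.024649 = 314 days (vs. the pure-advection estimate x/v = 352 d).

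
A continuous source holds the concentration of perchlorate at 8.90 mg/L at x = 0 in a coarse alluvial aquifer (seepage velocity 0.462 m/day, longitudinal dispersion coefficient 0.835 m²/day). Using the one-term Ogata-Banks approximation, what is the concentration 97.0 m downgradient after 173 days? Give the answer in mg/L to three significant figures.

1.40 mg/L

For a continuous step input, C/C₀ ≈ ½·erfc((x−vt)/(2√(Dt))).
vt = 0.462 × 173 = 79.926 m and 2√(Dt) = 2√(0.835 × 173) = 24.04 m.
Argument (x−vt)/(2√(Dt)) = (97.0 − 79.926)/24.04 = 0.7102; ½·erfc(0.7102) = 0.1576.
C = 8.90 × 0.1576 = 1.40 mg/L.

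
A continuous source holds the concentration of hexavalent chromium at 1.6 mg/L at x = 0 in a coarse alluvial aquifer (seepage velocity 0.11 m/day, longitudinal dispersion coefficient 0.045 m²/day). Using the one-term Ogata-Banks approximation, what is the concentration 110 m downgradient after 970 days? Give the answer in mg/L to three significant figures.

For a continuous step input, C/C₀ ≈ ½·erfc((x−vt)/(2√(Dt))).
vt = 0.11 × 970 = 106.7 m and 2√(Dt) = 2√(0.045 × 970) = 13.21 m.
Argument (x−vt)/(2√(Dt)) = (110 − 106.7)/13.21 = 0.2498; ½·erfc(0.2498) = 0.3619.
C = 1.6 × 0.3619 = 0.579 mg/L.

0.579 mg/L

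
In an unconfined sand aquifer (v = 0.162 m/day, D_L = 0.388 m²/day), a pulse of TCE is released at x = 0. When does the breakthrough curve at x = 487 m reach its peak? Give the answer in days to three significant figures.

For the 1D instantaneous-source solution, setting ∂C/∂t = 0 at fixed x gives v²t² + 2Dt − x² = 0, so t = (√(D² + v²x²) − D)/v².
√(D² + v²x²) = √(0.388² + 0.162² × 487²) = 78.89; v² = 0.026244.
t = (78.89 − 0.388)/0.026244 = 2990 days (vs. the pure-advection estimate x/v = 3010 d).

2990 days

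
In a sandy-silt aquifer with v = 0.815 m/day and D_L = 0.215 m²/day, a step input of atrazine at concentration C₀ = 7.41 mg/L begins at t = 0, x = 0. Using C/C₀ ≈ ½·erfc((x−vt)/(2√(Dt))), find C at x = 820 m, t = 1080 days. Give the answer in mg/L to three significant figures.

For a continuous step input, C/C₀ ≈ ½·erfc((x−vt)/(2√(Dt))).
vt = 0.815 × 1080 = 880.2 m and 2√(Dt) = 2√(0.215 × 1080) = 30.48 m.
Argument (x−vt)/(2√(Dt)) = (820 − 880.2)/30.48 = -1.975; ½·erfc(-1.975) = 0.9974.
C = 7.41 × 0.9974 = 7.39 mg/L.

7.39 mg/L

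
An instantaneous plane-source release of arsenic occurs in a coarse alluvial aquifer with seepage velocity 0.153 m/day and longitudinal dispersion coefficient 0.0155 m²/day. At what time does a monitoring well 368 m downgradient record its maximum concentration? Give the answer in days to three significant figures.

For the 1D instantaneous-source solution, setting ∂C/∂t = 0 at fixed x gives v²t² + 2Dt − x² = 0, so t = (√(D² + v²x²) − D)/v².
√(D² + v²x²) = √(0.0155² + 0.153² × 368²) = 56.30; v² = 0.023409.
t = (56.30 − 0.0155)/0.023409 = 2400 days (vs. the pure-advection estimate x/v = 2410 d).

2400 days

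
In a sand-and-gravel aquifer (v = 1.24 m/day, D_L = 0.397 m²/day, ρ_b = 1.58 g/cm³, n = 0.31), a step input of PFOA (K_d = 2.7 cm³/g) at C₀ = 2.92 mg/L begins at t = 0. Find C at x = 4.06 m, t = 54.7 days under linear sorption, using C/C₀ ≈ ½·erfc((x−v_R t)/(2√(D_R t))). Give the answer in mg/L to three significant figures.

Retardation factor R = 1 + ρ_b·K_d/n = 1 + 1.58 × 2.7/0.31 = 14.76.
Sorption retards both mechanisms: v_R = v/R = 0.08401 m/day, D_R = D/R = 0.02690 m²/day.
v_R·t = 0.08401 × 54.7 = 4.595347 m; 2√(D_R t) = 2.426 m; argument = (4.06 − 4.595347)/2.426 = -0.2207.
C = C₀ × ½·erfc(-0.2207) = 2.92 × 0.6225 = 1.82 mg/L.

1.82 mg/L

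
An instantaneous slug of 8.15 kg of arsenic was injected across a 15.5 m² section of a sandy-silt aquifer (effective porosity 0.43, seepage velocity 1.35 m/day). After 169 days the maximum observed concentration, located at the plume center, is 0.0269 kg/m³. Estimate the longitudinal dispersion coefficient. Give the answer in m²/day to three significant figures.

0.973 m²/day

At the plume center C_max = M/(n_e·A·√(4πDt)), so D = M²/(4πt·(n_e·A·C_max)²).
n_e·A·C_max = 0.43 × 15.5 × 0.0269 = 0.1793 kg/m.
D = 8.15²/(4π × 169 × 0.1793²) = 0.973 m²/day.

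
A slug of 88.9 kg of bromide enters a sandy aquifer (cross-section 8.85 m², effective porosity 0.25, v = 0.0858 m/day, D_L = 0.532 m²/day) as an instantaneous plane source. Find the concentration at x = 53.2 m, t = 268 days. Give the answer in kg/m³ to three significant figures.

0.192 kg/m³

For an instantaneous plane source, C(x,t) = M/(n_e·A·√(4πDt)) · exp(−(x−vt)²/(4Dt)), with n_e·A the pore (flow) area.
Plume center vt = 0.0858 × 268 = 22.9944 m, so the well at 53.2 m is 30.2056 m downgradient of the peak.
√(4πDt) = 42.33 m, giving peak height M/(n_e·A·√(4πDt)) = 88.9/(0.25 × 8.85 × 42.33) = 0.9492 kg/m³.
(x−vt)²/(4Dt) = (30.2056)²/(4 × 0.532 × 268) = 1.600; exp(−1.600) = 0.2019.
C = 0.9492 × 0.2019 = 0.192 kg/m³.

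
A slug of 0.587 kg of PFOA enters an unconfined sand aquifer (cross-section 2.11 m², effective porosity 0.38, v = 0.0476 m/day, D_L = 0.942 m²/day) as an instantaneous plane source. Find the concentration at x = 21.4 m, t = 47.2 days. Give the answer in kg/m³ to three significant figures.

0.00394 kg/m³

For an instantaneous plane source, C(x,t) = M/(n_e·A·√(4πDt)) · exp(−(x−vt)²/(4Dt)), with n_e·A the pore (flow) area.
Plume center vt = 0.0476 × 47.2 = 2.24672 m, so the well at 21.4 m is 19.15328 m downgradient of the peak.
√(4πDt) = 23.64 m, giving peak height M/(n_e·A·√(4πDt)) = 0.587/(0.38 × 2.11 × 23.64) = 0.03097 kg/m³.
(x−vt)²/(4Dt) = (19.15328)²/(4 × 0.942 × 47.2) = 2.063; exp(−2.063) = 0.1271.
C = 0.03097 × 0.1271 = 0.00394 kg/m³.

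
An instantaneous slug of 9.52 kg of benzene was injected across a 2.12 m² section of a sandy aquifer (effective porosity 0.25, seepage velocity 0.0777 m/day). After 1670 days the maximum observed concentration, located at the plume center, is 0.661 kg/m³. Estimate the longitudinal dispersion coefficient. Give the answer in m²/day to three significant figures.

0.0352 m²/day

At the plume center C_max = M/(n_e·A·√(4πDt)), so D = M²/(4πt·(n_e·A·C_max)²).
n_e·A·C_max = 0.25 × 2.12 × 0.661 = 0.3503 kg/m.
D = 9.52²/(4π × 1670 × 0.3503²) = 0.0352 m²/day.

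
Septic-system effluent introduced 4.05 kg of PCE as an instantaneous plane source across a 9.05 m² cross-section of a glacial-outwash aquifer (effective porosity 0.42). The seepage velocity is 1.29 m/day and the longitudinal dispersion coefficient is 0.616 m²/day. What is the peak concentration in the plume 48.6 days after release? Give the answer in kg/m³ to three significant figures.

0.0549 kg/m³

The peak of an instantaneous 1D plume sits at x = vt; there the Gaussian factor is 1 and C_max = M/(n_e·A·√(4πDt)), where n_e·A is the pore area the mass is dissolved in.
√(4πDt) = √(4π × 0.616 × 48.6) = 19.40 m, so C_max = 4.05/(0.42 × 9.05 × 19.40) = 0.0549 kg/m³.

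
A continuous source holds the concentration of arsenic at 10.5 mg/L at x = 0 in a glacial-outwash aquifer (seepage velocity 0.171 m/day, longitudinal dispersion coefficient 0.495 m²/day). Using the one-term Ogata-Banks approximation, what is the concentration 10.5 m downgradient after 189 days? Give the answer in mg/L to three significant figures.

For a continuous step input, C/C₀ ≈ ½·erfc((x−vt)/(2√(Dt))).
vt = 0.171 × 189 = 32.319 m and 2√(Dt) = 2√(0.495 × 189) = 19.34 m.
Argument (x−vt)/(2√(Dt)) = (10.5 − 32.319)/19.34 = -1.128; ½·erfc(-1.128) = 0.9447.
C = 10.5 × 0.9447 = 9.92 mg/L.

9.92 mg/L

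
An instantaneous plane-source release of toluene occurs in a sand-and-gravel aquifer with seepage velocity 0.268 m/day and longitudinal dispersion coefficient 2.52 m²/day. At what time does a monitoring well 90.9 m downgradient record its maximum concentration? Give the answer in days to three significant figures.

For the 1D instantaneous-source solution, setting ∂C/∂t = 0 at fixed x gives v²t² + 2Dt − x² = 0, so t = (√(D² + v²x²) − D)/v².
√(D² + v²x²) = √(2.52² + 0.268² × 90.9²) = 24.49; v² = 0.071824.
t = (24.49 − 2.52)/0.071824 = 306 days (vs. the pure-advection estimate x/v = 339 d).

306 days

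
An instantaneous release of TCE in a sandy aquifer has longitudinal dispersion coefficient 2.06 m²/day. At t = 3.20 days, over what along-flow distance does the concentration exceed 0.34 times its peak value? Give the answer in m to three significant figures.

10.7 m

The plume is Gaussian with σ = √(2Dt) = √(2 × 2.06 × 3.20) = 3.631 m.
C/C_peak = exp(−Δx²/(2σ²)) = 0.34 ⇒ Δx = σ·√(−2 ln 0.34) = 3.631 × 1.469 = 5.334 m.
Width = 2Δx = 10.7 m.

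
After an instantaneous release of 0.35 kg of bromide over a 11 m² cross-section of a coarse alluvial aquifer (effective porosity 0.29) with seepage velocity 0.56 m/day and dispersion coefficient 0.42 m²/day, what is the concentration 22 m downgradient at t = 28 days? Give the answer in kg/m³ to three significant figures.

For an instantaneous plane source, C(x,t) = M/(n_e·A·√(4πDt)) · exp(−(x−vt)²/(4Dt)), with n_e·A the pore (flow) area.
Plume center vt = 0.56 × 28 = 15.68 m, so the well at 22 m is 6.32 m downgradient of the peak.
√(4πDt) = 12.16 m, giving peak height M/(n_e·A·√(4πDt)) = 0.35/(0.29 × 11 × 12.16) = 0.009023 kg/m³.
(x−vt)²/(4Dt) = (6.32)²/(4 × 0.42 × 28) = 0.8491; exp(−0.8491) = 0.4278.
C = 0.009023 × 0.4278 = 0.00386 kg/m³.

0.00386 kg/m³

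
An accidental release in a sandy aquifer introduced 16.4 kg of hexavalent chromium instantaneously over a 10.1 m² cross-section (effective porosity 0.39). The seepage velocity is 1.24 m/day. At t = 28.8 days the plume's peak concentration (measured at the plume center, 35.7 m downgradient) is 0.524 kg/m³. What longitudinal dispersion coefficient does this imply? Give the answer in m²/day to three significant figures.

0.174 m²/day

At the plume center C_max = M/(n_e·A·√(4πDt)), so D = M²/(4πt·(n_e·A·C_max)²).
n_e·A·C_max = 0.39 × 10.1 × 0.524 = 2.064 kg/m.
D = 16.4²/(4π × 28.8 × 2.064²) = 0.174 m²/day.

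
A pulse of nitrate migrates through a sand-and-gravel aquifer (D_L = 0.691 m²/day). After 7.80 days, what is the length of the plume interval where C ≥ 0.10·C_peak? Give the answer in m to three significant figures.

14.1 m

The plume is Gaussian with σ = √(2Dt) = √(2 × 0.691 × 7.80) = 3.283 m.
C/C_peak = exp(−Δx²/(2σ²)) = 0.10 ⇒ Δx = σ·√(−2 ln 0.10) = 3.283 × 2.146 = 7.045 m.
Width = 2Δx = 14.1 m.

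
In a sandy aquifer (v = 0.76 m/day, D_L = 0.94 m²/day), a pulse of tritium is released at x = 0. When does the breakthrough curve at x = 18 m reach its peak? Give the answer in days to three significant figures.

For the 1D instantaneous-source solution, setting ∂C/∂t = 0 at fixed x gives v²t² + 2Dt − x² = 0, so t = (√(D² + v²x²) − D)/v².
√(D² + v²x²) = √(0.94² + 0.76² × 18²) = 13.71; v² = 0.5776.
t = (13.71 − 0.94)/0.5776 = 22.1 days (vs. the pure-advection estimate x/v = 23.7 d).

22.1 days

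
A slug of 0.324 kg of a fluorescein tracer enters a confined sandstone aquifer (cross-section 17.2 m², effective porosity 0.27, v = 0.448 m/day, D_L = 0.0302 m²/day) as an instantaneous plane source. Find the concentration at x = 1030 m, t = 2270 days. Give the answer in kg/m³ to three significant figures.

0.00128 kg/m³

For an instantaneous plane source, C(x,t) = M/(n_e·A·√(4πDt)) · exp(−(x−vt)²/(4Dt)), with n_e·A the pore (flow) area.
Plume center vt = 0.448 × 2270 = 1016.96 m, so the well at 1030 m is 13.04 m downgradient of the peak.
√(4πDt) = 29.35 m, giving peak height M/(n_e·A·√(4πDt)) = 0.324/(0.27 × 17.2 × 29.35) = 0.002377 kg/m³.
(x−vt)²/(4Dt) = (13.04)²/(4 × 0.0302 × 2270) = 0.6201; exp(−0.6201) = 0.5379.
C = 0.002377 × 0.5379 = 0.00128 kg/m³.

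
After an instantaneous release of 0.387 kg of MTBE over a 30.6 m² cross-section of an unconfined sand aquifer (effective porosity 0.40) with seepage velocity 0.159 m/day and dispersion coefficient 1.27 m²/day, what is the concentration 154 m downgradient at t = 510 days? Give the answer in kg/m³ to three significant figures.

For an instantaneous plane source, C(x,t) = M/(n_e·A·√(4πDt)) · exp(−(x−vt)²/(4Dt)), with n_e·A the pore (flow) area.
Plume center vt = 0.159 × 510 = 81.09 m, so the well at 154 m is 72.91 m downgradient of the peak.
√(4πDt) = 90.22 m, giving peak height M/(n_e·A·√(4πDt)) = 0.387/(0.40 × 30.6 × 90.22) = 0.0003505 kg/m³.
(x−vt)²/(4Dt) = (72.91)²/(4 × 1.27 × 510) = 2.052; exp(−2.052) = 0.1285.
C = 0.0003505 × 0.1285 = 4.50e-05 kg/m³.

4.50e-05 kg/m³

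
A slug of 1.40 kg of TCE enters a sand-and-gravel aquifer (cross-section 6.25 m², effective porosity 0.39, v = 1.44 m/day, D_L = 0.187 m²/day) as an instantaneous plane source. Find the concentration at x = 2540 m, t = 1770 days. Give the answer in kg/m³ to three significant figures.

For an instantaneous plane source, C(x,t) = M/(n_e·A·√(4πDt)) · exp(−(x−vt)²/(4Dt)), with n_e·A the pore (flow) area.
Plume center vt = 1.44 × 1770 = 2548.8 m, so the well at 2540 m is 8.8 m upgradient of the peak.
√(4πDt) = 64.49 m, giving peak height M/(n_e·A·√(4πDt)) = 1.40/(0.39 × 6.25 × 64.49) = 0.008906 kg/m³.
(x−vt)²/(4Dt) = (-8.8)²/(4 × 0.187 × 1770) = 0.05849; exp(−0.05849) = 0.9432.
C = 0.008906 × 0.9432 = 0.00840 kg/m³.

0.00840 kg/m³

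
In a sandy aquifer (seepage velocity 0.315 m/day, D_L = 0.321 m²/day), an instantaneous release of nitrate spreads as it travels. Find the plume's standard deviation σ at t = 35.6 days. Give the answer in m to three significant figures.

Dispersive spreading gives a Gaussian with σ² = 2Dt; advection only shifts the center.
σ = √(2 × 0.321 × 35.6) = 4.78 m.

4.78 m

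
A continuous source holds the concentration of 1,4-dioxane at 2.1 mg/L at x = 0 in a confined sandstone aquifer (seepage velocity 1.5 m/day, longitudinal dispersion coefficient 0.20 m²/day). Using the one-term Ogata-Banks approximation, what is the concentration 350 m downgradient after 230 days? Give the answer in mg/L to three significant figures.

0.632 mg/L

For a continuous step input, C/C₀ ≈ ½·erfc((x−vt)/(2√(Dt))).
vt = 1.5 × 230 = 345 m and 2√(Dt) = 2√(0.20 × 230) = 13.56 m.
Argument (x−vt)/(2√(Dt)) = (350 − 345)/13.56 = 0.3687; ½·erfc(0.3687) = 0.3010.
C = 2.1 × 0.3010 = 0.632 mg/L.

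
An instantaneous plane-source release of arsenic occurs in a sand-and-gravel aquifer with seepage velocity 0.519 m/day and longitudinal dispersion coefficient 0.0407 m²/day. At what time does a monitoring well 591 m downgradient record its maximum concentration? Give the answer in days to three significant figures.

For the 1D instantaneous-source solution, setting ∂C/∂t = 0 at fixed x gives v²t² + 2Dt − x² = 0, so t = (√(D² + v²x²) − D)/v².
√(D² + v²x²) = √(0.0407² + 0.519² × 591²) = 306.7; v² = 0.269361.
t = (306.7 − 0.0407)/0.269361 = 1140 days (vs. the pure-advection estimate x/v = 1140 d).

1140 days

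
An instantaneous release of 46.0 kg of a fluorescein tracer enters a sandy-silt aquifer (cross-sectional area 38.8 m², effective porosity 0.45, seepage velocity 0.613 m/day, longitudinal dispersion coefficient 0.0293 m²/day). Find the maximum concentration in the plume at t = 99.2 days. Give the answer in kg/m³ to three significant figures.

The peak of an instantaneous 1D plume sits at x = vt; there the Gaussian factor is 1 and C_max = M/(n_e·A·√(4πDt)), where n_e·A is the pore area the mass is dissolved in.
√(4πDt) = √(4π × 0.0293 × 99.2) = 6.044 m, so C_max = 46.0/(0.45 × 38.8 × 6.044) = 0.436 kg/m³.

0.436 kg/m³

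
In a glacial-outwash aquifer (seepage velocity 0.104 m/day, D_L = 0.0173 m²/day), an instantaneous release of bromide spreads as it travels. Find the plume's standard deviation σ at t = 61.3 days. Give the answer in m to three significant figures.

1.46 m

Dispersive spreading gives a Gaussian with σ² = 2Dt; advection only shifts the center.
σ = √(2 × 0.0173 × 61.3) = 1.46 m.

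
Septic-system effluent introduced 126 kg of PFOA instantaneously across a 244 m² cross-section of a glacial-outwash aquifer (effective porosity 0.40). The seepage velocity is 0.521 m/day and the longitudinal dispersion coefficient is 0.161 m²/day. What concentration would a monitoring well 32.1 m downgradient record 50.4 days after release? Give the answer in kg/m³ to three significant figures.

0.0447 kg/m³

For an instantaneous plane source, C(x,t) = M/(n_e·A·√(4πDt)) · exp(−(x−vt)²/(4Dt)), with n_e·A the pore (flow) area.
Plume center vt = 0.521 × 50.4 = 26.2584 m, so the well at 32.1 m is 5.8416 m downgradient of the peak.
√(4πDt) = 10.10 m, giving peak height M/(n_e·A·√(4πDt)) = 126/(0.40 × 244 × 10.10) = 0.1278 kg/m³.
(x−vt)²/(4Dt) = (5.8416)²/(4 × 0.161 × 50.4) = 1.051; exp(−1.051) = 0.3496.
C = 0.1278 × 0.3496 = 0.0447 kg/m³.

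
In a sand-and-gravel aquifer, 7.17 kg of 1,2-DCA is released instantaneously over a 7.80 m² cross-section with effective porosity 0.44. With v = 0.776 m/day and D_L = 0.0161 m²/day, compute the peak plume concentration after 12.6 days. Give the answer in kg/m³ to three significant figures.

1.31 kg/m³

The peak of an instantaneous 1D plume sits at x = vt; there the Gaussian factor is 1 and C_max = M/(n_e·A·√(4πDt)), where n_e·A is the pore area the mass is dissolved in.
√(4πDt) = √(4π × 0.0161 × 12.6) = 1.597 m, so C_max = 7.17/(0.44 × 7.80 × 1.597) = 1.31 kg/m³.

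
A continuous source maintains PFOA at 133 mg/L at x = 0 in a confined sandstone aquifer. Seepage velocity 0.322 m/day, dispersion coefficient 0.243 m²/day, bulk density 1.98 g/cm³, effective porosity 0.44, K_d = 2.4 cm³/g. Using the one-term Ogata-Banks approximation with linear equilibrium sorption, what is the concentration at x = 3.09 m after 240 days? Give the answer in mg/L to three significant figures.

115 mg/L

Retardation factor R = 1 + ρ_b·K_d/n = 1 + 1.98 × 2.4/0.44 = 11.80.
Sorption retards both mechanisms: v_R = v/R = 0.02729 m/day, D_R = D/R = 0.02059 m²/day.
v_R·t = 0.02729 × 240 = 6.5496 m; 2√(D_R t) = 4.446 m; argument = (3.09 − 6.5496)/4.446 = -0.7781.
C = C₀ × ½·erfc(-0.7781) = 133 × 0.8644 = 115 mg/L.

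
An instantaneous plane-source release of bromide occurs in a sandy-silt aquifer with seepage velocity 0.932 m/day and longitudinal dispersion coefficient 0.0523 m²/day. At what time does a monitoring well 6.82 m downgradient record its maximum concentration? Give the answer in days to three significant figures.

For the 1D instantaneous-source solution, setting ∂C/∂t = 0 at fixed x gives v²t² + 2Dt − x² = 0, so t = (√(D² + v²x²) − D)/v².
√(D² + v²x²) = √(0.0523² + 0.932² × 6.82²) = 6.356; v² = 0.868624.
t = (6.356 − 0.0523)/0.868624 = 7.26 days (vs. the pure-advection estimate x/v = 7.32 d).

7.26 days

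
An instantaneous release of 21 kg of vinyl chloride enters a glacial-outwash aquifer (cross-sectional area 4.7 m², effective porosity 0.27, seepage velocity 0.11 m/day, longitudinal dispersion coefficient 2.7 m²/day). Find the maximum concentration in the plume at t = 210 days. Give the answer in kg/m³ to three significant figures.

0.196 kg/m³

The peak of an instantaneous 1D plume sits at x = vt; there the Gaussian factor is 1 and C_max = M/(n_e·A·√(4πDt)), where n_e·A is the pore area the mass is dissolved in.
√(4πDt) = √(4π × 2.7 × 210) = 84.41 m, so C_max = 21/(0.27 × 4.7 × 84.41) = 0.196 kg/m³.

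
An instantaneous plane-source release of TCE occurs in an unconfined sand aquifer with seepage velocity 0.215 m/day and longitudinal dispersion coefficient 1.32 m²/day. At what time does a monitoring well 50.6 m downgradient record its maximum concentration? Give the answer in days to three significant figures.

For the 1D instantaneous-source solution, setting ∂C/∂t = 0 at fixed x gives v²t² + 2Dt − x² = 0, so t = (√(D² + v²x²) − D)/v².
√(D² + v²x²) = √(1.32² + 0.215² × 50.6²) = 10.96; v² = 0.046225.
t = (10.96 − 1.32)/0.046225 = 209 days (vs. the pure-advection estimate x/v = 235 d).

209 days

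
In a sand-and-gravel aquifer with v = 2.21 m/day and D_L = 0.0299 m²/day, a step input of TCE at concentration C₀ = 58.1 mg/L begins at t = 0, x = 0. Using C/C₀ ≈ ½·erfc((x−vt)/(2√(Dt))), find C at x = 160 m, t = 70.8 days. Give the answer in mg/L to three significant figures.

2.50 mg/L

For a continuous step input, C/C₀ ≈ ½·erfc((x−vt)/(2√(Dt))).
vt = 2.21 × 70.8 = 156.468 m and 2√(Dt) = 2√(0.0299 × 70.8) = 2.910 m.
Argument (x−vt)/(2√(Dt)) = (160 − 156.468)/2.910 = 1.214; ½·erfc(1.214) = 0.04300.
C = 58.1 × 0.04300 = 2.50 mg/L.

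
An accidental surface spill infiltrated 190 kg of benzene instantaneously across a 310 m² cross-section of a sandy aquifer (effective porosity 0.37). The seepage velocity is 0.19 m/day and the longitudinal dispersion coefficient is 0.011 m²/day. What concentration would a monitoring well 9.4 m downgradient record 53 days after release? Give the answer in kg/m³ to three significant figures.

0.505 kg/m³

For an instantaneous plane source, C(x,t) = M/(n_e·A·√(4πDt)) · exp(−(x−vt)²/(4Dt)), with n_e·A the pore (flow) area.
Plume center vt = 0.19 × 53 = 10.07 m, so the well at 9.4 m is 0.67 m upgradient of the peak.
√(4πDt) = 2.707 m, giving peak height M/(n_e·A·√(4πDt)) = 190/(0.37 × 310 × 2.707) = 0.6119 kg/m³.
(x−vt)²/(4Dt) = (-0.67)²/(4 × 0.011 × 53) = 0.1925; exp(−0.1925) = 0.8249.
C = 0.6119 × 0.8249 = 0.505 kg/m³.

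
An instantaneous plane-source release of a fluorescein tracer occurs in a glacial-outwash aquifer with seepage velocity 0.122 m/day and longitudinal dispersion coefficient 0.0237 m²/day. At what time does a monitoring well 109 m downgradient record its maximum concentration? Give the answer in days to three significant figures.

892 days

For the 1D instantaneous-source solution, setting ∂C/∂t = 0 at fixed x gives v²t² + 2Dt − x² = 0, so t = (√(D² + v²x²) − D)/v².
√(D² + v²x²) = √(0.0237² + 0.122² × 109²) = 13.30; v² = 0.014884.
t = (13.30 − 0.0237)/0.014884 = 892 days (vs. the pure-advection estimate x/v = 893 d).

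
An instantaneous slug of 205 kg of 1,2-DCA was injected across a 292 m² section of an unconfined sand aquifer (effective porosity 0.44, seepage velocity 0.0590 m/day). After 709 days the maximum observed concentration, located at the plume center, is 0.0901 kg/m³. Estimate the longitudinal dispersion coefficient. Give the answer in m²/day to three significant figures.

At the plume center C_max = M/(n_e·A·√(4πDt)), so D = M²/(4πt·(n_e·A·C_max)²).
n_e·A·C_max = 0.44 × 292 × 0.0901 = 11.58 kg/m.
D = 205²/(4π × 709 × 11.58²) = 0.0352 m²/day.

0.0352 m²/day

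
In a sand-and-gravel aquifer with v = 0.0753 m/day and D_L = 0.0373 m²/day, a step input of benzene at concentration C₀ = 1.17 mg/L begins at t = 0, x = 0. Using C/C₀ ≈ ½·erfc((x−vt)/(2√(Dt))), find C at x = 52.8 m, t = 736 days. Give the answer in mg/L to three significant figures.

For a continuous step input, C/C₀ ≈ ½·erfc((x−vt)/(2√(Dt))).
vt = 0.0753 × 736 = 55.4208 m and 2√(Dt) = 2√(0.0373 × 736) = 10.48 m.
Argument (x−vt)/(2√(Dt)) = (52.8 − 55.4208)/10.48 = -0.2501; ½·erfc(-0.2501) = 0.6382.
C = 1.17 × 0.6382 = 0.747 mg/L.

0.747 mg/L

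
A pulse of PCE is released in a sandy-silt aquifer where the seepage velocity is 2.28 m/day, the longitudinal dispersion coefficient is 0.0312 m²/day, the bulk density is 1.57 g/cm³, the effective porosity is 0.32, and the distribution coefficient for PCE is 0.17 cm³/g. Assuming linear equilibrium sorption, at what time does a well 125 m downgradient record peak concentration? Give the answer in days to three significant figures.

101 days

Retardation factor R = 1 + ρ_b·K_d/n = 1 + 1.57 × 0.17/0.32 = 1.834.
Sorption retards both mechanisms: v_R = v/R = 1.243 m/day, D_R = D/R = 0.01701 m²/day.
Peak time from v_R²t² + 2D_R t − x² = 0: t = (√(D_R² + v_R²x²) − D_R)/v_R².
√(D_R² + v_R²x²) = √(0.01701² + 1.243² × 125²) = 155.4; v_R² = 1.545.
t = (155.4 − 0.01701)/1.545 = 101 days.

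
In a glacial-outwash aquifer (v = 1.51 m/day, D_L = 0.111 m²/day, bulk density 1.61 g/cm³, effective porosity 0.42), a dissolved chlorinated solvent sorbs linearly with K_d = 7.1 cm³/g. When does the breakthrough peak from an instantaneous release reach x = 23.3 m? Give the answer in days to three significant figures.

Retardation factor R = 1 + ρ_b·K_d/n = 1 + 1.61 × 7.1/0.42 = 28.22.
Sorption retards both mechanisms: v_R = v/R = 0.05351 m/day, D_R = D/R = 0.003933 m²/day.
Peak time from v_R²t² + 2D_R t − x² = 0: t = (√(D_R² + v_R²x²) − D_R)/v_R².
√(D_R² + v_R²x²) = √(0.003933² + 0.05351² × 23.3²) = 1.247; v_R² = 0.002863.
t = (1.247 − 0.003933)/0.002863 = 434 days.

434 days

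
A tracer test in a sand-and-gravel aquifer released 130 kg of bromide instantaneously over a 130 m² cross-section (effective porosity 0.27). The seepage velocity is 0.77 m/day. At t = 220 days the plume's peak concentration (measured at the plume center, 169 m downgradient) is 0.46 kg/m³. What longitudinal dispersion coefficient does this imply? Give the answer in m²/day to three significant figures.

0.0234 m²/day

At the plume center C_max = M/(n_e·A·√(4πDt)), so D = M²/(4πt·(n_e·A·C_max)²).
n_e·A·C_max = 0.27 × 130 × 0.46 = 16.15 kg/m.
D = 130²/(4π × 220 × 16.15²) = 0.0234 m²/day.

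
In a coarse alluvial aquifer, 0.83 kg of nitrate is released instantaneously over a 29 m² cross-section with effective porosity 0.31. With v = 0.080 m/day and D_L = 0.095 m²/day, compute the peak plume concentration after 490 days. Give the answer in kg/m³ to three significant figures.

0.00382 kg/m³

The peak of an instantaneous 1D plume sits at x = vt; there the Gaussian factor is 1 and C_max = M/(n_e·A·√(4πDt)), where n_e·A is the pore area the mass is dissolved in.
√(4πDt) = √(4π × 0.095 × 490) = 24.19 m, so C_max = 0.83/(0.31 × 29 × 24.19) = 0.00382 kg/m³.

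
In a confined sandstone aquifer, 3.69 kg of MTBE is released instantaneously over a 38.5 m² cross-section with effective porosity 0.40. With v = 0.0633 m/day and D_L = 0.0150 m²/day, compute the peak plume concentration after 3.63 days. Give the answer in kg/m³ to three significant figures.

The peak of an instantaneous 1D plume sits at x = vt; there the Gaussian factor is 1 and C_max = M/(n_e·A·√(4πDt)), where n_e·A is the pore area the mass is dissolved in.
√(4πDt) = √(4π × 0.0150 × 3.63) = 0.8272 m, so C_max = 3.69/(0.40 × 38.5 × 0.8272) = 0.290 kg/m³.

0.290 kg/m³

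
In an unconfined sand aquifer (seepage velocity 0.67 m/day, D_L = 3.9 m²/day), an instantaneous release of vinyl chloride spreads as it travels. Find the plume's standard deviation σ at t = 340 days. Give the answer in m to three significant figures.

51.5 m

Dispersive spreading gives a Gaussian with σ² = 2Dt; advection only shifts the center.
σ = √(2 × 3.9 × 340) = 51.5 m.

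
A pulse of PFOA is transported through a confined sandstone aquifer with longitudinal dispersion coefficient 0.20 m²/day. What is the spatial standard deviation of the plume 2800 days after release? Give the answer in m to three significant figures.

33.5 m

Dispersive spreading gives a Gaussian with σ² = 2Dt; advection only shifts the center.
σ = √(2 × 0.20 × 2800) = 33.5 m.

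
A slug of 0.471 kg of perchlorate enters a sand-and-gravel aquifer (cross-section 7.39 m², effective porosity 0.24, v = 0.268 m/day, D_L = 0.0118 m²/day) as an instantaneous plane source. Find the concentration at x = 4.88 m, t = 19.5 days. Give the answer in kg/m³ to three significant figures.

0.137 kg/m³

For an instantaneous plane source, C(x,t) = M/(n_e·A·√(4πDt)) · exp(−(x−vt)²/(4Dt)), with n_e·A the pore (flow) area.
Plume center vt = 0.268 × 19.5 = 5.226 m, so the well at 4.88 m is 0.346 m upgradient of the peak.
√(4πDt) = 1.700 m, giving peak height M/(n_e·A·√(4πDt)) = 0.471/(0.24 × 7.39 × 1.700) = 0.1562 kg/m³.
(x−vt)²/(4Dt) = (-0.346)²/(4 × 0.0118 × 19.5) = 0.1301; exp(−0.1301) = 0.8780.
C = 0.1562 × 0.8780 = 0.137 kg/m³.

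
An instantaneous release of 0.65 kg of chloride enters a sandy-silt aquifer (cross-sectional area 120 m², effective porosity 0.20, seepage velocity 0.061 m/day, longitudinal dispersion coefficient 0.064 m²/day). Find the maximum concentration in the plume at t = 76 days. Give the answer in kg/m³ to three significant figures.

The peak of an instantaneous 1D plume sits at x = vt; there the Gaussian factor is 1 and C_max = M/(n_e·A·√(4πDt)), where n_e·A is the pore area the mass is dissolved in.
√(4πDt) = √(4π × 0.064 × 76) = 7.818 m, so C_max = 0.65/(0.20 × 120 × 7.818) = 0.00346 kg/m³.

0.00346 kg/m³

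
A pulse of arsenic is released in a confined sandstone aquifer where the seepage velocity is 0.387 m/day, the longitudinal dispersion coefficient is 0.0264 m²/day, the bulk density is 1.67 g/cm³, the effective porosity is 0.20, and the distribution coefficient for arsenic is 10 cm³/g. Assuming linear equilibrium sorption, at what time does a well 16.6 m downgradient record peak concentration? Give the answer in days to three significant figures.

3610 days

Retardation factor R = 1 + ρ_b·K_d/n = 1 + 1.67 × 10/0.20 = 84.50.
Sorption retards both mechanisms: v_R = v/R = 0.004580 m/day, D_R = D/R = 0.0003124 m²/day.
Peak time from v_R²t² + 2D_R t − x² = 0: t = (√(D_R² + v_R²x²) − D_R)/v_R².
√(D_R² + v_R²x²) = √(0.0003124² + 0.004580² × 16.6²) = 0.07603; v_R² = 2.098e-05.
t = (0.07603 − 0.0003124)/2.098e-05 = 3610 days.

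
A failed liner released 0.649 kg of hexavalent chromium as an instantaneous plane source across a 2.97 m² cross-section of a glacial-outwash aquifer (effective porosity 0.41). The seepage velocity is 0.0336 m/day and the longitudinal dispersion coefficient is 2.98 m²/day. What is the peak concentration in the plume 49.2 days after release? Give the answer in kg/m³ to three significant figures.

0.0124 kg/m³

The peak of an instantaneous 1D plume sits at x = vt; there the Gaussian factor is 1 and C_max = M/(n_e·A·√(4πDt)), where n_e·A is the pore area the mass is dissolved in.
√(4πDt) = √(4π × 2.98 × 49.2) = 42.92 m, so C_max = 0.649/(0.41 × 2.97 × 42.92) = 0.0124 kg/m³.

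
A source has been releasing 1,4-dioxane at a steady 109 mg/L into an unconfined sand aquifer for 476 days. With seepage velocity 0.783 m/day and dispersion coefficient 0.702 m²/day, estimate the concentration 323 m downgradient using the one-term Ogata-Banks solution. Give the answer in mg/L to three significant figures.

106 mg/L

For a continuous step input, C/C₀ ≈ ½·erfc((x−vt)/(2√(Dt))).
vt = 0.783 × 476 = 372.708 m and 2√(Dt) = 2√(0.702 × 476) = 36.56 m.
Argument (x−vt)/(2√(Dt)) = (323 − 372.708)/36.56 = -1.360; ½·erfc(-1.360) = 0.9728.
C = 109 × 0.9728 = 106 mg/L.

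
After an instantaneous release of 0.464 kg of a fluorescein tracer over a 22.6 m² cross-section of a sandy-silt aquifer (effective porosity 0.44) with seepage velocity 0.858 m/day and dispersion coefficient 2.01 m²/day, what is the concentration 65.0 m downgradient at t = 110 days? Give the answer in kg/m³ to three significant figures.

For an instantaneous plane source, C(x,t) = M/(n_e·A·√(4πDt)) · exp(−(x−vt)²/(4Dt)), with n_e·A the pore (flow) area.
Plume center vt = 0.858 × 110 = 94.38 m, so the well at 65.0 m is 29.38 m upgradient of the peak.
√(4πDt) = 52.71 m, giving peak height M/(n_e·A·√(4πDt)) = 0.464/(0.44 × 22.6 × 52.71) = 0.0008852 kg/m³.
(x−vt)²/(4Dt) = (-29.38)²/(4 × 2.01 × 110) = 0.9760; exp(−0.9760) = 0.3768.
C = 0.0008852 × 0.3768 = 0.000334 kg/m³.

0.000334 kg/m³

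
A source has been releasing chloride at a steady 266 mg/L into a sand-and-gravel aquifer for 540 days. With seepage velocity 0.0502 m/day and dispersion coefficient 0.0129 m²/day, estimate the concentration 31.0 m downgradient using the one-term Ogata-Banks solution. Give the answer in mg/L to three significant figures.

For a continuous step input, C/C₀ ≈ ½·erfc((x−vt)/(2√(Dt))).
vt = 0.0502 × 540 = 27.108 m and 2√(Dt) = 2√(0.0129 × 540) = 5.279 m.
Argument (x−vt)/(2√(Dt)) = (31.0 − 27.108)/5.279 = 0.7373; ½·erfc(0.7373) = 0.1485.
C = 266 × 0.1485 = 39.5 mg/L.

39.5 mg/L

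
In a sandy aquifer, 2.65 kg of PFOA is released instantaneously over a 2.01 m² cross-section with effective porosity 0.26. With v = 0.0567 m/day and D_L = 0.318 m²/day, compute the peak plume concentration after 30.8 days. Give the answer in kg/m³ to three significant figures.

0.457 kg/m³

The peak of an instantaneous 1D plume sits at x = vt; there the Gaussian factor is 1 and C_max = M/(n_e·A·√(4πDt)), where n_e·A is the pore area the mass is dissolved in.
√(4πDt) = √(4π × 0.318 × 30.8) = 11.09 m, so C_max = 2.65/(0.26 × 2.01 × 11.09) = 0.457 kg/m³.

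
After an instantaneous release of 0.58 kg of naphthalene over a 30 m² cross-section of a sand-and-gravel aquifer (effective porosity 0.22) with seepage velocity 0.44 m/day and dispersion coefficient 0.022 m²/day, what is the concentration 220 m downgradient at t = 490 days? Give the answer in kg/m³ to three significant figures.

0.00482 kg/m³

For an instantaneous plane source, C(x,t) = M/(n_e·A·√(4πDt)) · exp(−(x−vt)²/(4Dt)), with n_e·A the pore (flow) area.
Plume center vt = 0.44 × 490 = 215.6 m, so the well at 220 m is 4.4 m downgradient of the peak.
√(4πDt) = 11.64 m, giving peak height M/(n_e·A·√(4πDt)) = 0.58/(0.22 × 30 × 11.64) = 0.007550 kg/m³.
(x−vt)²/(4Dt) = (4.4)²/(4 × 0.022 × 490) = 0.4490; exp(−0.4490) = 0.6383.
C = 0.007550 × 0.6383 = 0.00482 kg/m³.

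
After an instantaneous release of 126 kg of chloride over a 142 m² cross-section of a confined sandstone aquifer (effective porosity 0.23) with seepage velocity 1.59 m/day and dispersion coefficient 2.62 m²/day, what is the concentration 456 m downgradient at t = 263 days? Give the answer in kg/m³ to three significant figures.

0.0247 kg/m³

For an instantaneous plane source, C(x,t) = M/(n_e·A·√(4πDt)) · exp(−(x−vt)²/(4Dt)), with n_e·A the pore (flow) area.
Plume center vt = 1.59 × 263 = 418.17 m, so the well at 456 m is 37.83 m downgradient of the peak.
√(4πDt) = 93.05 m, giving peak height M/(n_e·A·√(4πDt)) = 126/(0.23 × 142 × 93.05) = 0.04146 kg/m³.
(x−vt)²/(4Dt) = (37.83)²/(4 × 2.62 × 263) = 0.5192; exp(−0.5192) = 0.5950.
C = 0.04146 × 0.5950 = 0.0247 kg/m³.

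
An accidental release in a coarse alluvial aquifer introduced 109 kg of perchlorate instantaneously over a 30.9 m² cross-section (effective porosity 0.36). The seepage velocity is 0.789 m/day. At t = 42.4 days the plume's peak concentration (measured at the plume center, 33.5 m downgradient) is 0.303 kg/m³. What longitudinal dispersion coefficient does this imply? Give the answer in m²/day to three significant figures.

At the plume center C_max = M/(n_e·A·√(4πDt)), so D = M²/(4πt·(n_e·A·C_max)²).
n_e·A·C_max = 0.36 × 30.9 × 0.303 = 3.371 kg/m.
D = 109²/(4π × 42.4 × 3.371²) = 1.96 m²/day.

1.96 m²/day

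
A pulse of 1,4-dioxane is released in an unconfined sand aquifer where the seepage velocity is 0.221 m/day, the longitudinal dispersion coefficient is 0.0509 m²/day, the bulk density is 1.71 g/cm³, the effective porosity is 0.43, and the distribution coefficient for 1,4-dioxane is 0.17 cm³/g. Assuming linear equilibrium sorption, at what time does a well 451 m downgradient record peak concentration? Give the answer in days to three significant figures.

Retardation factor R = 1 + ρ_b·K_d/n = 1 + 1.71 × 0.17/0.43 = 1.676.
Sorption retards both mechanisms: v_R = v/R = 0.1319 m/day, D_R = D/R = 0.03037 m²/day.
Peak time from v_R²t² + 2D_R t − x² = 0: t = (√(D_R² + v_R²x²) − D_R)/v_R².
√(D_R² + v_R²x²) = √(0.03037² + 0.1319² × 451²) = 59.49; v_R² = 0.01740.
t = (59.49 − 0.03037)/0.01740 = 3420 days.

3420 days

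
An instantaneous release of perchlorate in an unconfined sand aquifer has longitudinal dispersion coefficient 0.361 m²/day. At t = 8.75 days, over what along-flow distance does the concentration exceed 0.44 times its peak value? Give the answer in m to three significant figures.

6.44 m

The plume is Gaussian with σ = √(2Dt) = √(2 × 0.361 × 8.75) = 2.513 m.
C/C_peak = exp(−Δx²/(2σ²)) = 0.44 ⇒ Δx = σ·√(−2 ln 0.44) = 2.513 × 1.281 = 3.219 m.
Width = 2Δx = 6.44 m.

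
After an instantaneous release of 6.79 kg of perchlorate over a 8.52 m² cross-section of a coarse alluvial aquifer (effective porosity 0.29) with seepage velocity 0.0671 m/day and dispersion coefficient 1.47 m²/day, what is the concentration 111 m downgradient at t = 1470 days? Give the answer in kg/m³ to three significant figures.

For an instantaneous plane source, C(x,t) = M/(n_e·A·√(4πDt)) · exp(−(x−vt)²/(4Dt)), with n_e·A the pore (flow) area.
Plume center vt = 0.0671 × 1470 = 98.637 m, so the well at 111 m is 12.363 m downgradient of the peak.
√(4πDt) = 164.8 m, giving peak height M/(n_e·A·√(4πDt)) = 6.79/(0.29 × 8.52 × 164.8) = 0.01668 kg/m³.
(x−vt)²/(4Dt) = (12.363)²/(4 × 1.47 × 1470) = 0.01768; exp(−0.01768) = 0.9825.
C = 0.01668 × 0.9825 = 0.0164 kg/m³.

0.0164 kg/m³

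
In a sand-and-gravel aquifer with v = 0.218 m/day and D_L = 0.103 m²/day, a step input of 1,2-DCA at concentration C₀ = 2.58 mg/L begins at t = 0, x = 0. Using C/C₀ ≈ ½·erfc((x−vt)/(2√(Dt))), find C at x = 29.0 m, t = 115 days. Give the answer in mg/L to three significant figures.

0.541 mg/L

For a continuous step input, C/C₀ ≈ ½·erfc((x−vt)/(2√(Dt))).
vt = 0.218 × 115 = 25.07 m and 2√(Dt) = 2√(0.103 × 115) = 6.883 m.
Argument (x−vt)/(2√(Dt)) = (29.0 − 25.07)/6.883 = 0.5710; ½·erfc(0.5710) = 0.2097.
C = 2.58 × 0.2097 = 0.541 mg/L.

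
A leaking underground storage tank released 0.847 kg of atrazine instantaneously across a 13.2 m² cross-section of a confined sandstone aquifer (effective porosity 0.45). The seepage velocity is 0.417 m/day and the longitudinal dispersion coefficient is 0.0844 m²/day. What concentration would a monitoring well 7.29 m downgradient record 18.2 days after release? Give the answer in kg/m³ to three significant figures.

0.0320 kg/m³

For an instantaneous plane source, C(x,t) = M/(n_e·A·√(4πDt)) · exp(−(x−vt)²/(4Dt)), with n_e·A the pore (flow) area.
Plume center vt = 0.417 × 18.2 = 7.5894 m, so the well at 7.29 m is 0.2994 m upgradient of the peak.
√(4πDt) = 4.394 m, giving peak height M/(n_e·A·√(4πDt)) = 0.847/(0.45 × 13.2 × 4.394) = 0.03245 kg/m³.
(x−vt)²/(4Dt) = (-0.2994)²/(4 × 0.0844 × 18.2) = 0.01459; exp(−0.01459) = 0.9855.
C = 0.03245 × 0.9855 = 0.0320 kg/m³.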